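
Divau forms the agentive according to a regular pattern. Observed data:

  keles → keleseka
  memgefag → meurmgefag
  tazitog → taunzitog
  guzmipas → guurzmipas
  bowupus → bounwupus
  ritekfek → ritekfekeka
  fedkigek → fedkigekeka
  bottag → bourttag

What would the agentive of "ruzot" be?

"ruzot" has last vowel 'o'. The one such stem in the data (tazitog → taunzitog) inserts -un- after the first vowel (as does bowupus), so the same rule applies.
So ruzot → ruunzot.

ruunzot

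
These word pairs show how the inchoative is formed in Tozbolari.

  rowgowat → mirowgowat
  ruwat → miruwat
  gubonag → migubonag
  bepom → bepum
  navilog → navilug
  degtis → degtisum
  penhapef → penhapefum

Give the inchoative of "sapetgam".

gubonag and navilog both end in -g yet inflect differently (migubonag, navilug), so the final letter is not what conditions the rule; the last vowel is.
"sapetgam" has last vowel 'a'. The stems whose last vowel is 'a' (rowgowat → mirowgowat, ruwat → miruwat, gubonag → migubonag) add the prefix mi-.
So sapetgam → misapetgam.

misapetgam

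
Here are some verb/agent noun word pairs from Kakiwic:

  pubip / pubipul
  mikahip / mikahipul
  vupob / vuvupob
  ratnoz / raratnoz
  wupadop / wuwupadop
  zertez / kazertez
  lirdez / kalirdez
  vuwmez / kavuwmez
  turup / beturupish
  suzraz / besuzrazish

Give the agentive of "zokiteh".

kazokiteh

pubip and wupadop both end in -p yet inflect differently (pubipul, wuwupadop), so the final letter is not what conditions the rule; the last vowel is.
"zokiteh" has last vowel 'e'. The stems whose last vowel is 'e' (zertez → kazertez, lirdez → kalirdez, vuwmez → kavuwmez) add the prefix ka-.
So zokiteh → kazokiteh.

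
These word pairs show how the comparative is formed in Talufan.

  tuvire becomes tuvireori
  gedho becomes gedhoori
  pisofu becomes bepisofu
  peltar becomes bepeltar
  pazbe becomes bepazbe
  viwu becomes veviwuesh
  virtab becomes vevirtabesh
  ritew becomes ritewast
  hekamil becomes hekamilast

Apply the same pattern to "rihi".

rihiast

tuvire and pazbe both end in -e yet inflect differently (tuvireori, bepazbe), so the final letter is not what conditions the rule; the first letter is.
"rihi" begins with r-. The one such stem in the data (ritew → ritewast) adds -ast, so the same rule applies.
So rihi → rihiast.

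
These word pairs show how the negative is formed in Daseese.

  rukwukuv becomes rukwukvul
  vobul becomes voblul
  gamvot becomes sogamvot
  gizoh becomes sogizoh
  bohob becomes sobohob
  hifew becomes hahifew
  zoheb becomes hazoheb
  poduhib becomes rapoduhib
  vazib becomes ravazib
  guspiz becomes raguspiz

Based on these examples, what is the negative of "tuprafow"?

sotuprafow

bohob and zoheb both end in -b yet inflect differently (sobohob, hazoheb), so the final letter is not what conditions the rule; the last vowel is.
"tuprafow" has last vowel 'o'. The stems whose last vowel is 'o' (gamvot → sogamvot, gizoh → sogizoh, bohob → sobohob) add the prefix so-.
The other patterns: stems whose last vowel is 'u' delete the last vowel and add -ul; stems whose last vowel is 'e' add the prefix ha-; stems whose last vowel is 'i' add the prefix ra-.
So tuprafow → sotuprafow.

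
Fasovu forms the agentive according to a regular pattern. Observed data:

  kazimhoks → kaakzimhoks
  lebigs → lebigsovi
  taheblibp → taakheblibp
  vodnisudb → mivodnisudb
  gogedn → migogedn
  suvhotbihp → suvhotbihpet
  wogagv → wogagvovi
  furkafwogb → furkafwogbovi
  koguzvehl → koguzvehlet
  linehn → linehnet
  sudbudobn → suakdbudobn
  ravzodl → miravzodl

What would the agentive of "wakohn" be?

ravzodl and koguzvehl both end in -l yet inflect differently (miravzodl, koguzvehlet), so the final letter is not what conditions the rule; the second-to-last letter is.
"wakohn" has second-to-last letter 'h'. The stems whose second-to-last letter is 'h' (koguzvehl → koguzvehlet, suvhotbihp → suvhotbihpet, linehn → linehnet) add -et.
The other patterns: stems whose second-to-last letter is 'd' add the prefix mi-; stems whose second-to-last letter is 'g' add -ovi; stems whose second-to-last letter is 'b' or 'k' insert -ak- after the first vowel.
So wakohn → wakohnet.

wakohnet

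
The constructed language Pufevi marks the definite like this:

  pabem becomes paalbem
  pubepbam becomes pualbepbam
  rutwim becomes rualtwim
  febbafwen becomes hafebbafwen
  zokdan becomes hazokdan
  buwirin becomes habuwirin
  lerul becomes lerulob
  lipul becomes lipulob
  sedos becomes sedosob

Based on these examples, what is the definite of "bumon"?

habumon

"bumon" ends in -n. The stems ending in -n (febbafwen → hafebbafwen, zokdan → hazokdan, buwirin → habuwirin) add the prefix ha-.
The other patterns: stems ending in -m insert -al- after the first vowel; stems ending in -l or -s add -ob.
So bumon → habumon.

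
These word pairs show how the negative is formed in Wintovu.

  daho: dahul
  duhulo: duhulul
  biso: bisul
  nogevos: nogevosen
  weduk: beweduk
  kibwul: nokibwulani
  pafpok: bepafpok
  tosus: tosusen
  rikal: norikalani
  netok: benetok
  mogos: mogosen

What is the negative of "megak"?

"megak" ends in -k. The stems ending in -k (weduk → beweduk, netok → benetok, pafpok → bepafpok) add the prefix be-.
The other patterns: stems ending in -s add -en; stems ending in -o drop the final letter and add -ul; stems ending in -l add no- … -ani around the stem.
So megak → bemegak.

bemegak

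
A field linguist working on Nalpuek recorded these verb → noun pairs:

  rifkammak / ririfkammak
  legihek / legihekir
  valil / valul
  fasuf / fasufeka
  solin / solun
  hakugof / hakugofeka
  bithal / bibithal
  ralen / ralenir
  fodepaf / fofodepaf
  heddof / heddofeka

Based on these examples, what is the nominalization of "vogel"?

vogelir

legihek and rifkammak both end in -k yet inflect differently (legihekir, ririfkammak), so the final letter is not what conditions the rule; the last vowel is.
"vogel" has last vowel 'e'. The stems whose last vowel is 'e' (ralen → ralenir, legihek → legihekir) add -ir.
So vogel → vogelir.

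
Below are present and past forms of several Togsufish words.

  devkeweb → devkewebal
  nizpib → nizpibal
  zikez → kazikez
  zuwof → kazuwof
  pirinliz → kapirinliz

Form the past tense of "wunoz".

kawunoz

pirinliz and nizpib both have last vowel 'i' yet inflect differently (kapirinliz, nizpibal), so the last vowel is not what conditions the rule; the final letter is.
"wunoz" ends in -z. The stems ending in -z (zikez → kazikez, pirinliz → kapirinliz) add the prefix ka-.
So wunoz → kawunoz.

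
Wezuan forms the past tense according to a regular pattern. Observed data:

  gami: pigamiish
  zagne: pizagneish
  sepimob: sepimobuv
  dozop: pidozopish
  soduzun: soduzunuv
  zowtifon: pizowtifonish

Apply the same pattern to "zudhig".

soduzun and zowtifon both end in -n yet inflect differently (soduzunuv, pizowtifonish), so the final letter is not what conditions the rule; the first letter is.
"zudhig" begins with z-. The stems beginning with z- (zagne → pizagneish, zowtifon → pizowtifonish) add pi- … -ish around the stem.
The other pattern: stems beginning with s- add -uv.
So zudhig → pizudhigish.

pizudhigish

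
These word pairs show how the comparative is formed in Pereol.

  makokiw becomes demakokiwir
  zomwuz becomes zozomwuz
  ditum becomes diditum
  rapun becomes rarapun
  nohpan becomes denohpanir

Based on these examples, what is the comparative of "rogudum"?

rorogudum

"rogudum" has last vowel 'u'. The stems whose last vowel is 'u' (rapun → rarapun, ditum → diditum, zomwuz → zozomwuz) repeat the first consonant+vowel as a prefix.
The other pattern: stems whose last vowel is 'a' or 'i' add de- … -ir around the stem.
So rogudum → rorogudum.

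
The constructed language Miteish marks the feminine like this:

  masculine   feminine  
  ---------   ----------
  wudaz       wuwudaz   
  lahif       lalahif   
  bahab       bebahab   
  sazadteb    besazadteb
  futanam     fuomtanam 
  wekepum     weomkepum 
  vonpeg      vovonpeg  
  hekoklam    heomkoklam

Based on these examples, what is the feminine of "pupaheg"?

"pupaheg" ends in -g. The one such stem in the data (vonpeg → vovonpeg) repeats the first consonant+vowel as a prefix (as do lahif, wudaz), so the same rule applies.
So pupaheg → pupupaheg.

pupupaheg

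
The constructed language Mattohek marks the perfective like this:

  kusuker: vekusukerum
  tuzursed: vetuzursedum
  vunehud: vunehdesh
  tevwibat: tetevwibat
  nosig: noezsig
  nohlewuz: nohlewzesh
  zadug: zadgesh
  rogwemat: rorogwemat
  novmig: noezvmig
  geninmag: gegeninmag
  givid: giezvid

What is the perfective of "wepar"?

wewepar

zadug and geninmag both end in -g yet inflect differently (zadgesh, gegeninmag), so the final letter is not what conditions the rule; the last vowel is.
"wepar" has last vowel 'a'. The stems whose last vowel is 'a' (tevwibat → tetevwibat, rogwemat → rorogwemat, geninmag → gegeninmag) repeat the first consonant+vowel as a prefix.
So wepar → wewepar.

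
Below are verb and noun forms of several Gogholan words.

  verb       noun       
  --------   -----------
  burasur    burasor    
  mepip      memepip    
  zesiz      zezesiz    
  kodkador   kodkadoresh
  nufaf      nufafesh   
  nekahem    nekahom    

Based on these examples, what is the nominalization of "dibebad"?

dibebadesh

kodkador and burasur both end in -r yet inflect differently (kodkadoresh, burasor), so the final letter is not what conditions the rule; the last vowel is.
"dibebad" has last vowel 'a'. The one such stem in the data (nufaf → nufafesh) adds -esh, so the same rule applies.
The other patterns: stems whose last vowel is 'i' repeat the first consonant+vowel as a prefix; stems whose last vowel is 'e' or 'u' change the last vowel to 'o'.
So dibebad → dibebadesh.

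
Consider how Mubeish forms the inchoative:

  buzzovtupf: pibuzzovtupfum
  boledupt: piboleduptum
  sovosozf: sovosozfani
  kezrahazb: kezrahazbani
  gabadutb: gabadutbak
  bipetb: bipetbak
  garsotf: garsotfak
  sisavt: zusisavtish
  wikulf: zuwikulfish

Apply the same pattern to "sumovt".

buzzovtupf and sovosozf both end in -f yet inflect differently (pibuzzovtupfum, sovosozfani), so the final letter is not what conditions the rule; the second-to-last letter is.
"sumovt" has second-to-last letter 'v'. The one such stem in the data (sisavt → zusisavtish) adds zu- … -ish around the stem, so the same rule applies.
So sumovt → zusumovtish.

zusumovtish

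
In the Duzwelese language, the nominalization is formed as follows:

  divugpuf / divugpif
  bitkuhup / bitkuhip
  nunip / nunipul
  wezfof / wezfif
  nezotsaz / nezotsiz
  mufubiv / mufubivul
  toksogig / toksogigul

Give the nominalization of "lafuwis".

"lafuwis" has last vowel 'i'. The stems whose last vowel is 'i' (toksogig → toksogigul, nunip → nunipul, mufubiv → mufubivul) add -ul.
So lafuwis → lafuwisul.

lafuwisul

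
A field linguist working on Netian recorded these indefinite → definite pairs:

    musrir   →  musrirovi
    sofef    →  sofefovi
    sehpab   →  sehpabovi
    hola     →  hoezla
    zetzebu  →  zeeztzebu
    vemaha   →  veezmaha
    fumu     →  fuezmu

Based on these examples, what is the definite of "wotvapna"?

woeztvapna

sehpab and hola both have last vowel 'a' yet inflect differently (sehpabovi, hoezla), so the last vowel is not what conditions the rule; whether the stem ends in a vowel or a consonant is.
"wotvapna" ends in a vowel. The stems ending in a vowel (hola → hoezla, zetzebu → zeeztzebu, vemaha → veezmaha) insert -ez- after the first vowel.
So wotvapna → woeztvapna.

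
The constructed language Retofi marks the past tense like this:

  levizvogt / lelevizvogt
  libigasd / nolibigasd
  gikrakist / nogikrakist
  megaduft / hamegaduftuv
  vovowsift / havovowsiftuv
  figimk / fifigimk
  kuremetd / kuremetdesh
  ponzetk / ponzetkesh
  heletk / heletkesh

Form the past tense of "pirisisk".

nopirisisk

vovowsift and gikrakist both end in -t yet inflect differently (havovowsiftuv, nogikrakist), so the final letter is not what conditions the rule; the second-to-last letter is.
"pirisisk" has second-to-last letter 's'. The stems whose second-to-last letter is 's' (gikrakist → nogikrakist, libigasd → nolibigasd) add the prefix no-.
So pirisisk → nopirisisk.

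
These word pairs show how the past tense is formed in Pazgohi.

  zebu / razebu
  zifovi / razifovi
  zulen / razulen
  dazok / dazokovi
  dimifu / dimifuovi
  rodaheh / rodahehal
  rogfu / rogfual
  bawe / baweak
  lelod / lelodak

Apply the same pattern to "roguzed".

zebu and dimifu both end in -u yet inflect differently (razebu, dimifuovi), so the final letter is not what conditions the rule; the first letter is.
"roguzed" begins with r-. The stems beginning with r- (rodaheh → rodahehal, rogfu → rogfual) add -al.
The other patterns: stems beginning with z- add the prefix ra-; stems beginning with d- add -ovi; stems beginning with b- or l- add -ak.
So roguzed → roguzedal.

roguzedal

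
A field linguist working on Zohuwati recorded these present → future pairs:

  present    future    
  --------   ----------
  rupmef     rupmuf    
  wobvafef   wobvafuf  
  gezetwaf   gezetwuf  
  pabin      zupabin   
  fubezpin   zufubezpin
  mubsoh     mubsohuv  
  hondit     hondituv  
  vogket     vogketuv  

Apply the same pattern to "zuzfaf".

"zuzfaf" ends in -f. The stems ending in -f (rupmef → rupmuf, wobvafef → wobvafuf, gezetwaf → gezetwuf) change the last vowel to 'u'.
So zuzfaf → zuzfuf.

zuzfuf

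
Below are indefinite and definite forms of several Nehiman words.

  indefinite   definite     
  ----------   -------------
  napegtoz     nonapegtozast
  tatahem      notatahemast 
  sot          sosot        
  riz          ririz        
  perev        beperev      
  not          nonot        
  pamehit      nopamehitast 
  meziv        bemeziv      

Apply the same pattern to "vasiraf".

sot and pamehit both end in -t yet inflect differently (sosot, nopamehitast), so the final letter is not what conditions the rule; the number of vowels is.
"vasiraf" has 3 vowels. The stems with 3 vowels (pamehit → nopamehitast, tatahem → notatahemast, napegtoz → nonapegtozast) add no- … -ast around the stem.
The other patterns: stems with 1 vowel repeat the first consonant+vowel as a prefix; stems with 2 vowels add the prefix be-.
So vasiraf → novasirafast.

novasirafast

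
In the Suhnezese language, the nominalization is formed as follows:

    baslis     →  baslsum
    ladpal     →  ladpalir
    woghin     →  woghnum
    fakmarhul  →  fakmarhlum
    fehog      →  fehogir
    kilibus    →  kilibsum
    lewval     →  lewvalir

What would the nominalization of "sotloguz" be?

sotlogzum

fakmarhul and lewval both end in -l yet inflect differently (fakmarhlum, lewvalir), so the final letter is not what conditions the rule; the last vowel is.
"sotloguz" has last vowel 'u'. The stems whose last vowel is 'u' (fakmarhul → fakmarhlum, kilibus → kilibsum) delete the last vowel and add -um.
The other pattern: stems whose last vowel is 'a' or 'o' add -ir.
So sotloguz → sotlogzum.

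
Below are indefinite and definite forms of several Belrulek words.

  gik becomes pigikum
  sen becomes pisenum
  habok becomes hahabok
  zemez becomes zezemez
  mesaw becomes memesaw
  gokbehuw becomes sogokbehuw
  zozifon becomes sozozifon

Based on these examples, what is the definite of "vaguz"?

vavaguz

gik and habok both end in -k yet inflect differently (pigikum, hahabok), so the final letter is not what conditions the rule; the number of vowels is.
"vaguz" has 2 vowels. The stems with 2 vowels (habok → hahabok, zemez → zezemez, mesaw → memesaw) repeat the first consonant+vowel as a prefix.
So vaguz → vavaguz.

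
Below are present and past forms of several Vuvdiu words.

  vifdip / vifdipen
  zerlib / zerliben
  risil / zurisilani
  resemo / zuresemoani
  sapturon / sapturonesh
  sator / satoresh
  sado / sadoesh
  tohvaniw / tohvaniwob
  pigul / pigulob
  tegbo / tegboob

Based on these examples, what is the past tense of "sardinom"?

"sardinom" begins with s-. The stems beginning with s- (sapturon → sapturonesh, sator → satoresh, sado → sadoesh) add -esh.
So sardinom → sardinomesh.

sardinomesh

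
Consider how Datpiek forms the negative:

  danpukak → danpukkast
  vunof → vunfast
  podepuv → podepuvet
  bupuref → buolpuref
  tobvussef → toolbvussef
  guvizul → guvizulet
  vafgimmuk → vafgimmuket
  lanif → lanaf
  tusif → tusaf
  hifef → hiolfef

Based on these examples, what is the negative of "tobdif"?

tusif and hifef both end in -f yet inflect differently (tusaf, hiolfef), so the final letter is not what conditions the rule; the last vowel is.
"tobdif" has last vowel 'i'. The stems whose last vowel is 'i' (tusif → tusaf, lanif → lanaf) change the last vowel to 'a'.
The other patterns: stems whose last vowel is 'u' add -et; stems whose last vowel is 'e' insert -ol- after the first vowel; stems whose last vowel is 'a' or 'o' delete the last vowel and add -ast.
So tobdif → tobdaf.

tobdaf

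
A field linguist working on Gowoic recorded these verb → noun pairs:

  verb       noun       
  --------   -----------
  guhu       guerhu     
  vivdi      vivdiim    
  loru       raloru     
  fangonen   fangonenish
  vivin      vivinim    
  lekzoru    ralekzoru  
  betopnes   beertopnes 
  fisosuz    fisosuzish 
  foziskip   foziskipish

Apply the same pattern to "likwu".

fangonen and vivin both end in -n yet inflect differently (fangonenish, vivinim), so the final letter is not what conditions the rule; the first letter is.
"likwu" begins with l-. The stems beginning with l- (loru → raloru, lekzoru → ralekzoru) add the prefix ra-.
The other patterns: stems beginning with f- add -ish; stems beginning with v- add -im; stems beginning with b- or g- insert -er- after the first vowel.
So likwu → ralikwu.

ralikwu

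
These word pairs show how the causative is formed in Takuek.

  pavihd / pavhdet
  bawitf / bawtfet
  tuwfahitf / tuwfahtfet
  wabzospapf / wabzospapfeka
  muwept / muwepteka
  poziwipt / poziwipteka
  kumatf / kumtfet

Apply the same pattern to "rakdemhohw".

wabzospapf and bawitf both end in -f yet inflect differently (wabzospapfeka, bawtfet), so the final letter is not what conditions the rule; the second-to-last letter is.
"rakdemhohw" has second-to-last letter 'h'. The one such stem in the data (pavihd → pavhdet) deletes the last vowel and adds -et (as do bawitf, tuwfahitf), so the same rule applies.
The other pattern: stems whose second-to-last letter is 'p' add -eka.
So rakdemhohw → rakdemhhwet.

rakdemhhwet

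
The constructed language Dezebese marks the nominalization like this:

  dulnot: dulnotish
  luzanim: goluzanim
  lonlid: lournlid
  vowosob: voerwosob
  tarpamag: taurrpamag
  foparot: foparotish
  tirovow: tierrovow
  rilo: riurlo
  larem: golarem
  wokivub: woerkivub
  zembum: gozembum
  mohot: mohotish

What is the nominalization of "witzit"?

foparot and vowosob both have last vowel 'o' yet inflect differently (foparotish, voerwosob), so the last vowel is not what conditions the rule; the final letter is.
"witzit" ends in -t. The stems ending in -t (foparot → foparotish, mohot → mohotish, dulnot → dulnotish) add -ish.
So witzit → witzitish.

witzitish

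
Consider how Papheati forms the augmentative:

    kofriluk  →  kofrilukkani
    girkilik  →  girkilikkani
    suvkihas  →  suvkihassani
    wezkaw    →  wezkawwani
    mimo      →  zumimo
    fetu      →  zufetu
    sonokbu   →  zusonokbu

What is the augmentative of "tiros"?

"tiros" ends in a consonant. The stems ending in a consonant (kofriluk → kofrilukkani, girkilik → girkilikkani, suvkihas → suvkihassani) double the final consonant and add -ani.
The other pattern: stems ending in a vowel add the prefix zu-.
So tiros → tirossani.

tirossani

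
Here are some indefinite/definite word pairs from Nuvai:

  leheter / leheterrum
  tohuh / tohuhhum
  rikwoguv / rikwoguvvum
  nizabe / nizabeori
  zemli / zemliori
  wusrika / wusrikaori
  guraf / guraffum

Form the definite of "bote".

boteori

guraf and wusrika both have last vowel 'a' yet inflect differently (guraffum, wusrikaori), so the last vowel is not what conditions the rule; whether the stem ends in a vowel or a consonant is.
"bote" ends in a vowel. The stems ending in a vowel (zemli → zemliori, wusrika → wusrikaori, nizabe → nizabeori) add -ori.
So bote → boteori.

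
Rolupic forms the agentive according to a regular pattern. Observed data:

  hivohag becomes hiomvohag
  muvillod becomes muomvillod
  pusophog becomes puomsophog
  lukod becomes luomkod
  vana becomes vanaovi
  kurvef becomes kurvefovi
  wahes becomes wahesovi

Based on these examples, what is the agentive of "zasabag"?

"zasabag" ends in -g. The stems ending in -g (hivohag → hiomvohag, pusophog → puomsophog) insert -om- after the first vowel.
The other pattern: stems ending in -a, -f or -s add -ovi.
So zasabag → zaomsabag.

zaomsabag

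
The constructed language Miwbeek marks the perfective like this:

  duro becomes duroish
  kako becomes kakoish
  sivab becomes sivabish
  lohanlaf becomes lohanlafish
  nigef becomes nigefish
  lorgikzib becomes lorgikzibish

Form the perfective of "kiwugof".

kiwugofish

Every pair shown (duro → duroish, kako → kakoish, sivab → sivabish, …) follows the same rule: add -ish.
So kiwugof → kiwugofish.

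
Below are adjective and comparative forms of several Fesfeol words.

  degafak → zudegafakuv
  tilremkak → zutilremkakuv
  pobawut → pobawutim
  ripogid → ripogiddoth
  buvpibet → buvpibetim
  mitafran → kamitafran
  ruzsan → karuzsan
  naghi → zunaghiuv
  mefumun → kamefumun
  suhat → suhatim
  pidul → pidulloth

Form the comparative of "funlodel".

mefumun and pobawut both have last vowel 'u' yet inflect differently (kamefumun, pobawutim), so the last vowel is not what conditions the rule; the final letter is.
"funlodel" ends in -l. The one such stem in the data (pidul → pidulloth) doubles the final consonant and adds -oth (as does ripogid), so the same rule applies.
So funlodel → funlodelloth.

funlodelloth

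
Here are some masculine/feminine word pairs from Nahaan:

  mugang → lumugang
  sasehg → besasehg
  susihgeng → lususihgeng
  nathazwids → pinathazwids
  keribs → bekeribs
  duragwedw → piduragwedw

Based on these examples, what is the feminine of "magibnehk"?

bemagibnehk

nathazwids and keribs both end in -s yet inflect differently (pinathazwids, bekeribs), so the final letter is not what conditions the rule; the second-to-last letter is.
"magibnehk" has second-to-last letter 'h'. The one such stem in the data (sasehg → besasehg) adds the prefix be-, so the same rule applies.
So magibnehk → bemagibnehk.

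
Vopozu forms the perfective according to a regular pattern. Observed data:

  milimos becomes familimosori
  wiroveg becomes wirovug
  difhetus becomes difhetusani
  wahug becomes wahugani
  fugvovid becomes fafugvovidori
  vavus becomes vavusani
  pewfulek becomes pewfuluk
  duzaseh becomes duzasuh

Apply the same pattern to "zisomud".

wiroveg and wahug both end in -g yet inflect differently (wirovug, wahugani), so the final letter is not what conditions the rule; the last vowel is.
"zisomud" has last vowel 'u'. The stems whose last vowel is 'u' (vavus → vavusani, difhetus → difhetusani, wahug → wahugani) add -ani.
The other patterns: stems whose last vowel is 'e' change the last vowel to 'u'; stems whose last vowel is 'i' or 'o' add fa- … -ori around the stem.
So zisomud → zisomudani.

zisomudani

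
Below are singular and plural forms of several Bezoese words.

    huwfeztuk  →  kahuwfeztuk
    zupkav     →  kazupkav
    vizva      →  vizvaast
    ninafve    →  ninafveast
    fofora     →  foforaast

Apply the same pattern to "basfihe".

"basfihe" ends in a vowel. The stems ending in a vowel (fofora → foforaast, vizva → vizvaast, ninafve → ninafveast) add -ast.
The other pattern: stems ending in a consonant add the prefix ka-.
So basfihe → basfiheast.

basfiheast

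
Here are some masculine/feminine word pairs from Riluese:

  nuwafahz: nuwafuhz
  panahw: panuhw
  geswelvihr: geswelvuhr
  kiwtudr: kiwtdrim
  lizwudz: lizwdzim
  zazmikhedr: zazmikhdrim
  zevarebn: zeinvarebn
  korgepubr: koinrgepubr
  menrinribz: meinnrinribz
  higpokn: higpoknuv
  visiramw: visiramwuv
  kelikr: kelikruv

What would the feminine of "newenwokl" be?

newenwokluv

geswelvihr and kiwtudr both end in -r yet inflect differently (geswelvuhr, kiwtdrim), so the final letter is not what conditions the rule; the second-to-last letter is.
"newenwokl" has second-to-last letter 'k'. The stems whose second-to-last letter is 'k' (higpokn → higpoknuv, kelikr → kelikruv) add -uv.
The other patterns: stems whose second-to-last letter is 'h' change the last vowel to 'u'; stems whose second-to-last letter is 'd' delete the last vowel and add -im; stems whose second-to-last letter is 'b' insert -in- after the first vowel.
So newenwokl → newenwokluv.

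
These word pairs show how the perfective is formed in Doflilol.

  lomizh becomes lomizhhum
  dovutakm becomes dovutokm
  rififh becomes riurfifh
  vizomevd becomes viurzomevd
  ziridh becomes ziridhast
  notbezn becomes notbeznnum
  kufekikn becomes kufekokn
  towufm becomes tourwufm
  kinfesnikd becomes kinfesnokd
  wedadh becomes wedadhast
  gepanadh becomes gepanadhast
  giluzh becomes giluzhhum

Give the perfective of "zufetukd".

kufekikn and notbezn both end in -n yet inflect differently (kufekokn, notbeznnum), so the final letter is not what conditions the rule; the second-to-last letter is.
"zufetukd" has second-to-last letter 'k'. The stems whose second-to-last letter is 'k' (kufekikn → kufekokn, kinfesnikd → kinfesnokd, dovutakm → dovutokm) change the last vowel to 'o'.
The other patterns: stems whose second-to-last letter is 'z' double the final consonant and add -um; stems whose second-to-last letter is 'd' add -ast; stems whose second-to-last letter is 'f' or 'v' insert -ur- after the first vowel.
So zufetukd → zufetokd.

zufetokd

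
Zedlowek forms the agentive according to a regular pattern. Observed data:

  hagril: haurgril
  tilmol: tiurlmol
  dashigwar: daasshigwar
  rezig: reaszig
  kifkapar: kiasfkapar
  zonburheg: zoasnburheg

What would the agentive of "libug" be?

"libug" ends in -g. The stems ending in -g (rezig → reaszig, zonburheg → zoasnburheg) insert -as- after the first vowel.
So libug → liasbug.

liasbug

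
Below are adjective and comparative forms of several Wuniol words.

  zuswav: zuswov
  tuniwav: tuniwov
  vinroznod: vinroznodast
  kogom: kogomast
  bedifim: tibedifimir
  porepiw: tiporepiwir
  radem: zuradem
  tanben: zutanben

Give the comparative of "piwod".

"piwod" has last vowel 'o'. The stems whose last vowel is 'o' (vinroznod → vinroznodast, kogom → kogomast) add -ast.
The other patterns: stems whose last vowel is 'a' change the last vowel to 'o'; stems whose last vowel is 'i' add ti- … -ir around the stem; stems whose last vowel is 'e' add the prefix zu-.
So piwod → piwodast.

piwodast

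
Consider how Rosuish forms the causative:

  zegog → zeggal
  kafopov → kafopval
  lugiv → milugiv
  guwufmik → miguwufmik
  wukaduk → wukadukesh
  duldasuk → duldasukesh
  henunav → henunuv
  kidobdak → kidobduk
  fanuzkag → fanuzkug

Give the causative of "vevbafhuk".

vevbafhukesh

kafopov and lugiv both end in -v yet inflect differently (kafopval, milugiv), so the final letter is not what conditions the rule; the last vowel is.
"vevbafhuk" has last vowel 'u'. The stems whose last vowel is 'u' (wukaduk → wukadukesh, duldasuk → duldasukesh) add -esh.
So vevbafhuk → vevbafhukesh.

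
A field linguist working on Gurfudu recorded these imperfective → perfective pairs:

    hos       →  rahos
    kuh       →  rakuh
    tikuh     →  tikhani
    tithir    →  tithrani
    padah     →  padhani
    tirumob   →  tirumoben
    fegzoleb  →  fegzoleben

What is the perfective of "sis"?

rasis

kuh and tikuh both end in -h yet inflect differently (rakuh, tikhani), so the final letter is not what conditions the rule; the number of vowels is.
"sis" has 1 vowel. The stems with 1 vowel (hos → rahos, kuh → rakuh) add the prefix ra-.
The other patterns: stems with 2 vowels delete the last vowel and add -ani; stems with 3 vowels add -en.
So sis → rasis.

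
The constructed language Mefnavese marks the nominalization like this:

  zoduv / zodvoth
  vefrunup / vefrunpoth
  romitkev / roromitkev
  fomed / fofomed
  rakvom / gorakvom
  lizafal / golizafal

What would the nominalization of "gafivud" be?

gafivdoth

zoduv and romitkev both end in -v yet inflect differently (zodvoth, roromitkev), so the final letter is not what conditions the rule; the last vowel is.
"gafivud" has last vowel 'u'. The stems whose last vowel is 'u' (zoduv → zodvoth, vefrunup → vefrunpoth) delete the last vowel and add -oth.
The other patterns: stems whose last vowel is 'e' repeat the first consonant+vowel as a prefix; stems whose last vowel is 'a' or 'o' add the prefix go-.
So gafivud → gafivdoth.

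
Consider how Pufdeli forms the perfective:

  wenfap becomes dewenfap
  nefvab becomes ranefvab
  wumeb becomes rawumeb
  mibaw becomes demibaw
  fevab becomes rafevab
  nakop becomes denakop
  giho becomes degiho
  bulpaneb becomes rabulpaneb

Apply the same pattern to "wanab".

nefvab and mibaw both have last vowel 'a' yet inflect differently (ranefvab, demibaw), so the last vowel is not what conditions the rule; the final letter is.
"wanab" ends in -b. The stems ending in -b (wumeb → rawumeb, nefvab → ranefvab, fevab → rafevab) add the prefix ra-.
So wanab → rawanab.

rawanab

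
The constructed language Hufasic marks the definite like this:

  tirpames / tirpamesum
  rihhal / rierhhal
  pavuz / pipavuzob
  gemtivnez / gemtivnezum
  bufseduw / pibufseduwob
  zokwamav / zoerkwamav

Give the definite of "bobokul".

"bobokul" has last vowel 'u'. The stems whose last vowel is 'u' (bufseduw → pibufseduwob, pavuz → pipavuzob) add pi- … -ob around the stem.
The other patterns: stems whose last vowel is 'e' add -um; stems whose last vowel is 'a' insert -er- after the first vowel.
So bobokul → pibobokulob.

pibobokulob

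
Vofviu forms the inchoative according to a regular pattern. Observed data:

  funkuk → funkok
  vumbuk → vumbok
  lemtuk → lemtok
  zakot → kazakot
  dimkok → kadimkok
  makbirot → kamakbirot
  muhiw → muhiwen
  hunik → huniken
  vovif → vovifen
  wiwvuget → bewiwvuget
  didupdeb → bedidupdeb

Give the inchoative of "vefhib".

vefhiben

funkuk and dimkok both end in -k yet inflect differently (funkok, kadimkok), so the final letter is not what conditions the rule; the last vowel is.
"vefhib" has last vowel 'i'. The stems whose last vowel is 'i' (muhiw → muhiwen, hunik → huniken, vovif → vovifen) add -en.
The other patterns: stems whose last vowel is 'u' change the last vowel to 'o'; stems whose last vowel is 'o' add the prefix ka-; stems whose last vowel is 'e' add the prefix be-.
So vefhib → vefhiben.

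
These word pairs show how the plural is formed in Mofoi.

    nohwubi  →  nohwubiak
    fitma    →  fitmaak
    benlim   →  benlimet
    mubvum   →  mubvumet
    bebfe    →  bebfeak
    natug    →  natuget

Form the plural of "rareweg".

rareweget

"rareweg" ends in a consonant. The stems ending in a consonant (mubvum → mubvumet, benlim → benlimet, natug → natuget) add -et.
The other pattern: stems ending in a vowel add -ak.
So rareweg → rareweget.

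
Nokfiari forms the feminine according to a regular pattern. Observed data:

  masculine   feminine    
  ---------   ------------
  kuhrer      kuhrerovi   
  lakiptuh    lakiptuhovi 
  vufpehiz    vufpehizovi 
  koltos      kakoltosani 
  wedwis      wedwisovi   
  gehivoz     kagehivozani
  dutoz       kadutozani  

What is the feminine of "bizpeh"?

"bizpeh" has last vowel 'e'. The one such stem in the data (kuhrer → kuhrerovi) adds -ovi, so the same rule applies.
So bizpeh → bizpehovi.

bizpehovi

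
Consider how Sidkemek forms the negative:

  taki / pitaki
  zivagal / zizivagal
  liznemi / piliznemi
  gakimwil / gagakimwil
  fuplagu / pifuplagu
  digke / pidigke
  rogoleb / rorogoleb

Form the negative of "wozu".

piwozu

gakimwil and liznemi both have last vowel 'i' yet inflect differently (gagakimwil, piliznemi), so the last vowel is not what conditions the rule; whether the stem ends in a vowel or a consonant is.
"wozu" ends in a vowel. The stems ending in a vowel (fuplagu → pifuplagu, liznemi → piliznemi, taki → pitaki) add the prefix pi-.
The other pattern: stems ending in a consonant repeat the first consonant+vowel as a prefix.
So wozu → piwozu.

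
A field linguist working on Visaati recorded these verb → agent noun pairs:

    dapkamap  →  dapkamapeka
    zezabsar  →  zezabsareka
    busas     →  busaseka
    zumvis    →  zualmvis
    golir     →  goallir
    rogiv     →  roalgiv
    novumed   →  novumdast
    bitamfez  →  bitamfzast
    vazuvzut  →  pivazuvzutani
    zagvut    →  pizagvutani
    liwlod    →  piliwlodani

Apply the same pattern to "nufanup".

pinufanupani

busas and zumvis both end in -s yet inflect differently (busaseka, zualmvis), so the final letter is not what conditions the rule; the last vowel is.
"nufanup" has last vowel 'u'. The stems whose last vowel is 'u' (vazuvzut → pivazuvzutani, zagvut → pizagvutani) add pi- … -ani around the stem.
So nufanup → pinufanupani.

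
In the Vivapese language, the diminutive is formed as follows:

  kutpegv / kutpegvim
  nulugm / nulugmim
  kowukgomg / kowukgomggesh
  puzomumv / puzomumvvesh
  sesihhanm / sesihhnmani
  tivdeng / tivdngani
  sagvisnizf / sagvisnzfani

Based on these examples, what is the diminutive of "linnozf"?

linnzfani

"linnozf" has second-to-last letter 'z'. The one such stem in the data (sagvisnizf → sagvisnzfani) deletes the last vowel and adds -ani (as do sesihhanm, tivdeng), so the same rule applies.
So linnozf → linnzfani.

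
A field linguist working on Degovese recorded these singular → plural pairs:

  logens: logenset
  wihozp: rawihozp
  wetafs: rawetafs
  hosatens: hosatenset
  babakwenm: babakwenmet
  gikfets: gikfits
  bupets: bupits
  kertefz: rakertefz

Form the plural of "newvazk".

ranewvazk

"newvazk" has second-to-last letter 'z'. The one such stem in the data (wihozp → rawihozp) adds the prefix ra-, so the same rule applies.
The other patterns: stems whose second-to-last letter is 'n' add -et; stems whose second-to-last letter is 't' change the last vowel to 'i'.
So newvazk → ranewvazk.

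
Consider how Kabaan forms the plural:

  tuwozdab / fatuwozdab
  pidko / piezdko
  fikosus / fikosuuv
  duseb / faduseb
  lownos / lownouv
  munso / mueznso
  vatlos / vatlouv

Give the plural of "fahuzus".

fahuzuuv

lownos and pidko both have last vowel 'o' yet inflect differently (lownouv, piezdko), so the last vowel is not what conditions the rule; the final letter is.
"fahuzus" ends in -s. The stems ending in -s (fikosus → fikosuuv, lownos → lownouv, vatlos → vatlouv) drop the final letter and add -uv.
The other patterns: stems ending in -b add the prefix fa-; stems ending in -o insert -ez- after the first vowel.
So fahuzus → fahuzuuv.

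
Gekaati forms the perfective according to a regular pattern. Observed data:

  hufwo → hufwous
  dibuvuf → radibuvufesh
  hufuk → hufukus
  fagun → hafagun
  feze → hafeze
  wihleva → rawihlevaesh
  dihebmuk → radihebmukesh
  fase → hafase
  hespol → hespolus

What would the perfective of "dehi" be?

radehiesh

"dehi" begins with d-. The stems beginning with d- (dihebmuk → radihebmukesh, dibuvuf → radibuvufesh) add ra- … -esh around the stem.
So dehi → radehiesh.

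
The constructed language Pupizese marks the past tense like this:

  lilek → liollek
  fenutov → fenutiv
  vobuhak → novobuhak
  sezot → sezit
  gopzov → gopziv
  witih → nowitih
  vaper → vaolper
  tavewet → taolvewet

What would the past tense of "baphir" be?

nobaphir

"baphir" has last vowel 'i'. The one such stem in the data (witih → nowitih) adds the prefix no-, so the same rule applies.
So baphir → nobaphir.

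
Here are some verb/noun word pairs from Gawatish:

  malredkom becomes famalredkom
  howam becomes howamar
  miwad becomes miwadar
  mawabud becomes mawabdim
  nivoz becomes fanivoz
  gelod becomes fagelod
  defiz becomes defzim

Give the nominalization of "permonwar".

"permonwar" has last vowel 'a'. The stems whose last vowel is 'a' (miwad → miwadar, howam → howamar) add -ar.
So permonwar → permonwarar.

permonwarar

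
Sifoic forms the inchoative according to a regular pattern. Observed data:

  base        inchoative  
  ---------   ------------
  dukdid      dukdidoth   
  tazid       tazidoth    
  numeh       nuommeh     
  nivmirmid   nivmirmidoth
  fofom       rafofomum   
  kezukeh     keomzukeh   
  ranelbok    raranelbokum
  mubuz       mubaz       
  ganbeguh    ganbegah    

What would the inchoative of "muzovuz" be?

muzovaz

kezukeh and ganbeguh both end in -h yet inflect differently (keomzukeh, ganbegah), so the final letter is not what conditions the rule; the last vowel is.
"muzovuz" has last vowel 'u'. The stems whose last vowel is 'u' (mubuz → mubaz, ganbeguh → ganbegah) change the last vowel to 'a'.
So muzovuz → muzovaz.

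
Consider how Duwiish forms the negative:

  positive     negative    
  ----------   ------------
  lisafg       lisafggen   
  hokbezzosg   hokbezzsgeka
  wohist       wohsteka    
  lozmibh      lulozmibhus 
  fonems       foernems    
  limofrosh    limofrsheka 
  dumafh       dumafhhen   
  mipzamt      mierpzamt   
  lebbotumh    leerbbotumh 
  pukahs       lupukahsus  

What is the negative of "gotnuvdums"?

goertnuvdums

lebbotumh and dumafh both end in -h yet inflect differently (leerbbotumh, dumafhhen), so the final letter is not what conditions the rule; the second-to-last letter is.
"gotnuvdums" has second-to-last letter 'm'. The stems whose second-to-last letter is 'm' (mipzamt → mierpzamt, fonems → foernems, lebbotumh → leerbbotumh) insert -er- after the first vowel.
The other patterns: stems whose second-to-last letter is 'f' double the final consonant and add -en; stems whose second-to-last letter is 's' delete the last vowel and add -eka; stems whose second-to-last letter is 'b' or 'h' add lu- … -us around the stem.
So gotnuvdums → goertnuvdums.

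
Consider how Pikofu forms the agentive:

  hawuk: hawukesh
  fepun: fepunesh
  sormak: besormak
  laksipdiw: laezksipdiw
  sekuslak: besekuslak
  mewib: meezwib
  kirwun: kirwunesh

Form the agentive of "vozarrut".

vozarrutesh

hawuk and sormak both end in -k yet inflect differently (hawukesh, besormak), so the final letter is not what conditions the rule; the last vowel is.
"vozarrut" has last vowel 'u'. The stems whose last vowel is 'u' (fepun → fepunesh, hawuk → hawukesh, kirwun → kirwunesh) add -esh.
So vozarrut → vozarrutesh.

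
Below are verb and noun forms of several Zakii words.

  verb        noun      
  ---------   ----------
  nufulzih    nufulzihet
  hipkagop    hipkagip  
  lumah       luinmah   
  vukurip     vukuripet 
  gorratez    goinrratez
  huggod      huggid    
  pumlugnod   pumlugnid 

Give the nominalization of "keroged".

hipkagop and vukurip both end in -p yet inflect differently (hipkagip, vukuripet), so the final letter is not what conditions the rule; the last vowel is.
"keroged" has last vowel 'e'. The one such stem in the data (gorratez → goinrratez) inserts -in- after the first vowel (as does lumah), so the same rule applies.
The other patterns: stems whose last vowel is 'o' change the last vowel to 'i'; stems whose last vowel is 'i' add -et.
So keroged → keinroged.

keinroged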